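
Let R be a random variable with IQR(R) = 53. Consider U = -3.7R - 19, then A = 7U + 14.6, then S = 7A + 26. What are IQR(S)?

IQR(S) = 9608.9

IQR(U) = |-3.7|·53 = 196.1.
IQR(A) = |7|·196.1 = 1372.7.
IQR(S) = |7|·1372.7 = 9608.9.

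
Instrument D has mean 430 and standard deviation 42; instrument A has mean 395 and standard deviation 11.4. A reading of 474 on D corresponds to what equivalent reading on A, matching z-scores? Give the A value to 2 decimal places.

A = 406.94

z = (474 − 430)/42 ≈ 1.0476.
A = 395 + z·11.4 = 395 + (474 − 430)·11.4/42 ≈ 406.94.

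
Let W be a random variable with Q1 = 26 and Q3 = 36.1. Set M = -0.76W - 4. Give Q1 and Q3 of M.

a = -0.76 < 0 reverses order: Q1(M) comes from Q3(W), Q3(M) from Q1(W).
Q1(M) = (-0.76)·36.1 + (-4) = -31.436; Q3(M) = (-0.76)·26 + (-4) = -23.76.

Q1(M) = -31.436, Q3(M) = -23.76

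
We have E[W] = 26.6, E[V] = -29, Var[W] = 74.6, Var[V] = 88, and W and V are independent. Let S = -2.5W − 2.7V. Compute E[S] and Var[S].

E[S] = 11.8, Var[S] = 1107.77

E[S] = (-2.5)·E[W] + (-2.7)·E[V] = (-2.5)·26.6 + (-2.7)·(-29) = 11.8.
Var[S] = a²·Var[W] + b²·Var[V] + 2ab·Cov[W, V] with a = -2.5, b = -2.7.
Independence gives Cov[W, V] = 0.
= (-2.5)²·74.6 + (-2.7)²·88 + 2·(-2.5)·(-2.7)·0
= 466.25 + 641.52 + 0 = 1107.77.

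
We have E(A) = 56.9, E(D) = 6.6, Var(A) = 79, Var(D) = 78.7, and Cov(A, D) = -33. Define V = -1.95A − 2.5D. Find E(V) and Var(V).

E(V) = -127.455, Var(V) = 470.5225

E(V) = (-1.95)·E(A) + (-2.5)·E(D) = (-1.95)·56.9 + (-2.5)·6.6 = -127.455.
Var(V) = a²·Var(A) + b²·Var(D) + 2ab·Cov(A, D) with a = -1.95, b = -2.5.
= (-1.95)²·79 + (-2.5)²·78.7 + 2·(-1.95)·(-2.5)·(-33)
= 300.3975 + 491.875 + (-321.75) = 470.5225.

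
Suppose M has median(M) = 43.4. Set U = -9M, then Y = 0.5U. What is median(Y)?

median(Y) = -195.3

median(U) = (-9)·43.4 = -390.6.
median(Y) = 0.5·(-390.6) = -195.3.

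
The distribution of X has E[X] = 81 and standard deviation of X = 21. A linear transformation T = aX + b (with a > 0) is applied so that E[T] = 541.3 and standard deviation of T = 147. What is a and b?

a = 7, b = -25.7

standard deviation of T = a·standard deviation of X (a > 0), so a = 147/21 = 7.
E[T] = a·E[X] + b, so b = 541.3 − 7·81 = -25.7.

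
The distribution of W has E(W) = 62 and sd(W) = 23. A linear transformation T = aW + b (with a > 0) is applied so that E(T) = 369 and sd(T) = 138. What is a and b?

a = 6, b = -3

sd(T) = a·sd(W) (a > 0), so a = 138/23 = 6.
E(T) = a·E(W) + b, so b = 369 − 6·62 = -3.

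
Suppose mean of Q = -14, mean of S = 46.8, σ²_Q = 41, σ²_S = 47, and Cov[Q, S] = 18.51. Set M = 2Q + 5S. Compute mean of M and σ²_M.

mean of M = 206, σ²_M = 1709.2

mean of M = 2·mean of Q + 5·mean of S = 2·(-14) + 5·46.8 = 206.
σ²_M = a²·σ²_Q + b²·σ²_S + 2ab·Cov[Q, S] with a = 2, b = 5.
= 2²·41 + 5²·47 + 2·2·5·18.51
= 164 + 1175 + 370.2 = 1709.2.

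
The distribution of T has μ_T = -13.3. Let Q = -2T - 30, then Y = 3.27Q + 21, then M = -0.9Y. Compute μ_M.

μ_M = -8.8938

μ_Q = (-2)·(-13.3) + (-30) = -3.4.
μ_Y = 3.27·(-3.4) + 21 = 9.882.
μ_M = (-0.9)·9.882 = -8.8938.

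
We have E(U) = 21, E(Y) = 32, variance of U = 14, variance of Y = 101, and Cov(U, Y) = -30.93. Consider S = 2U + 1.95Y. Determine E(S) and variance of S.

E(S) = 104.4, variance of S = 198.7985

E(S) = 2·E(U) + 1.95·E(Y) = 2·21 + 1.95·32 = 104.4.
variance of S = a²·variance of U + b²·variance of Y + 2ab·Cov(U, Y) with a = 2, b = 1.95.
= 2²·14 + 1.95²·101 + 2·2·1.95·(-30.93)
= 56 + 384.0525 + (-241.254) = 198.7985.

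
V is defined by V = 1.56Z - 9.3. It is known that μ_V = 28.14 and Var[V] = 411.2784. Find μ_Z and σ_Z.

From V = 1.56Z - 9.3: μ_V = a·μ_Z + b, so μ_Z = (μ_V − b)/a = (28.14 − (-9.3))/1.56 = 24.
σ_V = √411.2784 = 20.28.
σ_V = |a|·σ_Z, so σ_Z = 20.28/|1.56| = 13.

μ_Z = 24, σ_Z = 13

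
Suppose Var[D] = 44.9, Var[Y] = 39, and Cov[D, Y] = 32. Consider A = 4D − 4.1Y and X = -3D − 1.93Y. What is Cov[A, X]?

By bilinearity, Cov[A, X] = ac·Var[D] + bd·Var[Y] + (ad+bc)·Cov[D, Y], with a=4, b=-4.1, c=-3, d=-1.93.
ac·Var[D] = 4·(-3)·44.9 = -538.8
bd·Var[Y] = (-4.1)·(-1.93)·39 = 308.607
(ad+bc)·Cov[D, Y] = (4.58)·32 = 146.56
Cov[A, X] = -538.8 + 308.607 + 146.56 = -83.633.

Cov[A, X] = -83.633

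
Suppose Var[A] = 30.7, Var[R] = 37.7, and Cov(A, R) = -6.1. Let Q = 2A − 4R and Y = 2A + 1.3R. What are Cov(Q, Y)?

By bilinearity, Cov(Q, Y) = ac·Var[A] + bd·Var[R] + (ad+bc)·Cov(A, R), with a=2, b=-4, c=2, d=1.3.
ac·Var[A] = 2·2·30.7 = 122.8
bd·Var[R] = (-4)·1.3·37.7 = -196.04
(ad+bc)·Cov(A, R) = (-5.4)·(-6.1) = 32.94
Cov(Q, Y) = 122.8 + (-196.04) + 32.94 = -40.3.

Cov(Q, Y) = -40.3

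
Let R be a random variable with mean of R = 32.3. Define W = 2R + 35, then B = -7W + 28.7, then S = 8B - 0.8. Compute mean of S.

mean of W = 2·32.3 + 35 = 99.6.
mean of B = (-7)·99.6 + 28.7 = -668.5.
mean of S = 8·(-668.5) + (-0.8) = -5348.8.

mean of S = -5348.8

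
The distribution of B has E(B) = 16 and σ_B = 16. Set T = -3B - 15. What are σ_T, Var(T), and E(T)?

T = -3B - 15 is linear with a = -3, b = -15.
σ_T = |a|·σ_B = |-3|·16 = 48.
Var(B) = 16² = 256.
Var(T) = a²·Var(B) = (-3)²·256 = 2304 (the additive constant -15 does not affect variance).
E(T) = a·E(B) + b = (-3)·16 + (-15) = -63.

σ_T = 48, Var(T) = 2304, E(T) = -63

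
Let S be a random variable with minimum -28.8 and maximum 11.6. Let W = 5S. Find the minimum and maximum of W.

min(W) = -144, max(W) = 58

a = 5 > 0, so min(W) = a·min(S)+b = 5·(-28.8) = -144 and max(W) = 5·11.6 = 58.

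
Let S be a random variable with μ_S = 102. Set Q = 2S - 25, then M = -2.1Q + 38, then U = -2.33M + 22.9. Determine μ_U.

μ_U = 810.207

μ_Q = 2·102 + (-25) = 179.
μ_M = (-2.1)·179 + 38 = -337.9.
μ_U = (-2.33)·(-337.9) + 22.9 = 810.207.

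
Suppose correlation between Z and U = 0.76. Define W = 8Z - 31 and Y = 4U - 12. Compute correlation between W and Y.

correlation between W and Y = 0.76

Linear rescalings preserve correlation up to sign; here the slopes 8 and 4 have the same sign, so correlation between W and Y = correlation between Z and U = 0.76.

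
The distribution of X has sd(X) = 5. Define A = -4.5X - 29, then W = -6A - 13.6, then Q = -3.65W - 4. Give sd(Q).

sd(A) = |-4.5|·5 = 22.5.
sd(W) = |-6|·22.5 = 135.
sd(Q) = |-3.65|·135 = 492.75.

sd(Q) = 492.75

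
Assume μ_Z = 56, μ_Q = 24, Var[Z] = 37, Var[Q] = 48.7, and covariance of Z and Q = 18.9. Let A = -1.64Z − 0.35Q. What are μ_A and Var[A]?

μ_A = (-1.64)·μ_Z + (-0.35)·μ_Q = (-1.64)·56 + (-0.35)·24 = -100.24.
Var[A] = a²·Var[Z] + b²·Var[Q] + 2ab·covariance of Z and Q with a = -1.64, b = -0.35.
= (-1.64)²·37 + (-0.35)²·48.7 + 2·(-1.64)·(-0.35)·18.9
= 99.5152 + 5.96575 + 21.6972 = 127.17815.

μ_A = -100.24, Var[A] = 127.17815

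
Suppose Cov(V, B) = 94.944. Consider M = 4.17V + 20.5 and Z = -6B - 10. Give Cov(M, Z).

Cov(M, Z) = a·c·Cov(V, B) = 4.17·(-6)·94.944 = -2375.49888. Additive constants drop out.

Cov(M, Z) = -2375.49888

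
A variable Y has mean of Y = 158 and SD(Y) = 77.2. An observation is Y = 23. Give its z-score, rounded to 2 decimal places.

z = -1.75

z = (Y − mean of Y) / SD(Y) = (23 − 158) / 77.2 ≈ -1.75.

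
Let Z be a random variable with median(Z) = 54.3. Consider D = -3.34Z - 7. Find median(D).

A linear map preserves order up to sign, so median(D) = a·median(Z) + b = (-3.34)·54.3 + (-7) = -188.362.

median(D) = -188.362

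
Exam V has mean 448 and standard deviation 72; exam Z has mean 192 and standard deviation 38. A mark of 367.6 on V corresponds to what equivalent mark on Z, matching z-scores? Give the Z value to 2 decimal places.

Z = 149.57

z = (367.6 − 448)/72 ≈ -1.1167.
Z = 192 + z·38 = 192 + (367.6 − 448)·38/72 ≈ 149.57.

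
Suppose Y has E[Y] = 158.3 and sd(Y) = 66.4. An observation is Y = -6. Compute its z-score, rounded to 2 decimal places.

z = -2.47

z = (Y − E[Y]) / sd(Y) = (-6 − 158.3) / 66.4 ≈ -2.47.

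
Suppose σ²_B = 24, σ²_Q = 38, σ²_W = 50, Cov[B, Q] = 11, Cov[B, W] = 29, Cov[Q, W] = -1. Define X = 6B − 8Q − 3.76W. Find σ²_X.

σ²_X = 1578.24

σ²_X = a²·σ²_B + b²·σ²_Q + c²·σ²_W + 2ab·Cov[B, Q] + 2ac·Cov[B, W] + 2bc·Cov[Q, W], with a = 6, b = -8, c = -3.76.
= 864 + 2432 + 706.88 + (-1056) + (-1308.48) + (-60.16)
= 1578.24.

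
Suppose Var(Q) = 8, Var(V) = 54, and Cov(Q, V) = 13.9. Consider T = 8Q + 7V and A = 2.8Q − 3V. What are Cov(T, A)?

Cov(T, A) = -1015.96

By bilinearity, Cov(T, A) = ac·Var(Q) + bd·Var(V) + (ad+bc)·Cov(Q, V), with a=8, b=7, c=2.8, d=-3.
ac·Var(Q) = 8·2.8·8 = 179.2
bd·Var(V) = 7·(-3)·54 = -1134
(ad+bc)·Cov(Q, V) = (-4.4)·13.9 = -61.16
Cov(T, A) = 179.2 + (-1134) + (-61.16) = -1015.96.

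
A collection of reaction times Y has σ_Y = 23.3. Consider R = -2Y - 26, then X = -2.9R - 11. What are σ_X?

σ_R = |-2|·23.3 = 46.6.
σ_X = |-2.9|·46.6 = 135.14.

σ_X = 135.14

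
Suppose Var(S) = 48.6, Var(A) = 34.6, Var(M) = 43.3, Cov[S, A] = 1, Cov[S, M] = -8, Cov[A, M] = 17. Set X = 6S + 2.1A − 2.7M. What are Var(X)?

Var(X) = a²·Var(S) + b²·Var(A) + c²·Var(M) + 2ab·Cov[S, A] + 2ac·Cov[S, M] + 2bc·Cov[A, M], with a = 6, b = 2.1, c = -2.7.
= 1749.6 + 152.586 + 315.657 + 25.2 + 259.2 + (-192.78)
= 2309.463.

Var(X) = 2309.463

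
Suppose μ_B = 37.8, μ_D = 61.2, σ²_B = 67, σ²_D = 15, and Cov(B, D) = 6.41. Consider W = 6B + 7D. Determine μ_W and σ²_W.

μ_W = 6·μ_B + 7·μ_D = 6·37.8 + 7·61.2 = 655.2.
σ²_W = a²·σ²_B + b²·σ²_D + 2ab·Cov(B, D) with a = 6, b = 7.
= 6²·67 + 7²·15 + 2·6·7·6.41
= 2412 + 735 + 538.44 = 3685.44.

μ_W = 655.2, σ²_W = 3685.44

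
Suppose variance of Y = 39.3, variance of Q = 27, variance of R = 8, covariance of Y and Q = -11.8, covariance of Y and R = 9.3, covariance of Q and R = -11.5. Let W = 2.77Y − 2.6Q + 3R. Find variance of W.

variance of W = a²·variance of Y + b²·variance of Q + c²·variance of R + 2ab·covariance of Y and Q + 2ac·covariance of Y and R + 2bc·covariance of Q and R, with a = 2.77, b = -2.6, c = 3.
= 301.54497 + 182.52 + 72 + 169.9672 + 154.566 + 179.4
= 1059.99817.

variance of W = 1059.99817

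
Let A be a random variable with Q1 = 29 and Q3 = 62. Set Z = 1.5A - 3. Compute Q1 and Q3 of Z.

a = 1.5 > 0: Q1(Z) = a·Q1(A)+b = 40.5, Q3(Z) = a·Q3(A)+b = 90.

Q1(Z) = 40.5, Q3(Z) = 90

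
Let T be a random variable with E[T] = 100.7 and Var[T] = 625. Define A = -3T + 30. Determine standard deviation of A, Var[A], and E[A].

A = -3T + 30 is linear with a = -3, b = 30.
standard deviation of T = √625 = 25.
standard deviation of A = |a|·standard deviation of T = |-3|·25 = 75.
Var[A] = a²·Var[T] = (-3)²·625 = 5625 (the additive constant 30 does not affect variance).
E[A] = a·E[T] + b = (-3)·100.7 + 30 = -272.1.

standard deviation of A = 75, Var[A] = 5625, E[A] = -272.1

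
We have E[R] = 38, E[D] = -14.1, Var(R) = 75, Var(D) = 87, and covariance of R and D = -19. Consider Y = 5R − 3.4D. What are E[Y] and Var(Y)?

E[Y] = 237.94, Var(Y) = 3526.72

E[Y] = 5·E[R] + (-3.4)·E[D] = 5·38 + (-3.4)·(-14.1) = 237.94.
Var(Y) = a²·Var(R) + b²·Var(D) + 2ab·covariance of R and D with a = 5, b = -3.4.
= 5²·75 + (-3.4)²·87 + 2·5·(-3.4)·(-19)
= 1875 + 1005.72 + 646 = 3526.72.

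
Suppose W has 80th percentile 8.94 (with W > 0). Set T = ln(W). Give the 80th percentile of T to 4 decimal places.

ln(W) is increasing, so P_{80}(T) = g(P_{80}(W)) ≈ 2.1905.

80th percentile of T = 2.1905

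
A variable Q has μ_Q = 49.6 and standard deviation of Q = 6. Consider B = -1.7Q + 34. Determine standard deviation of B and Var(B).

standard deviation of B = 10.2, Var(B) = 104.04

B = -1.7Q + 34 is linear with a = -1.7, b = 34.
standard deviation of B = |a|·standard deviation of Q = |-1.7|·6 = 10.2.
Var(Q) = 6² = 36.
Var(B) = a²·Var(Q) = (-1.7)²·36 = 104.04 (the additive constant 34 does not affect variance).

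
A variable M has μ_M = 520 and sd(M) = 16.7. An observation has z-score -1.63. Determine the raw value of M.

M = μ_M + z·sd(M) = 520 + (-1.63)·16.7 = 492.779.

M = 492.779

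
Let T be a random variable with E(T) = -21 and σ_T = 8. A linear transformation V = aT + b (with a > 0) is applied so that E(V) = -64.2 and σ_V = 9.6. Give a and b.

a = 1.2, b = -39

σ_V = a·σ_T (a > 0), so a = 9.6/8 = 1.2.
E(V) = a·E(T) + b, so b = -64.2 − 1.2·(-21) = -39.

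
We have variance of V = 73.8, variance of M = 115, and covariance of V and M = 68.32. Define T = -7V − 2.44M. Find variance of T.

variance of T = 6634.6752

variance of T = a²·variance of V + b²·variance of M + 2ab·covariance of V and M with a = -7, b = -2.44.
= (-7)²·73.8 + (-2.44)²·115 + 2·(-7)·(-2.44)·68.32
= 3616.2 + 684.664 + 2333.8112 = 6634.6752.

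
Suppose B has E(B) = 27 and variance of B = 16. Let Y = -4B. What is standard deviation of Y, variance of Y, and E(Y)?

Y = -4B is linear with a = -4, b = 0.
standard deviation of B = √16 = 4.
standard deviation of Y = |a|·standard deviation of B = |-4|·4 = 16.
variance of Y = a²·variance of B = (-4)²·16 = 256.
E(Y) = a·E(B) + b = (-4)·27 = -108.

standard deviation of Y = 16, variance of Y = 256, E(Y) = -108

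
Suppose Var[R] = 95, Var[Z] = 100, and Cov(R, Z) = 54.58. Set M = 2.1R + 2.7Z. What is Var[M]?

Var[M] = 1766.8872

Var[M] = a²·Var[R] + b²·Var[Z] + 2ab·Cov(R, Z) with a = 2.1, b = 2.7.
= 2.1²·95 + 2.7²·100 + 2·2.1·2.7·54.58
= 418.95 + 729 + 618.9372 = 1766.8872.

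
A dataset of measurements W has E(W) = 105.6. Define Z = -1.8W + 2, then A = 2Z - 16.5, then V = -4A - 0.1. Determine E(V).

E(Z) = (-1.8)·105.6 + 2 = -188.08.
E(A) = 2·(-188.08) + (-16.5) = -392.66.
E(V) = (-4)·(-392.66) + (-0.1) = 1570.54.

E(V) = 1570.54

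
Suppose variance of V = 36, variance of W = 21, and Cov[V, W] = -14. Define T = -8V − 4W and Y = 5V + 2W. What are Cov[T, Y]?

By bilinearity, Cov[T, Y] = ac·variance of V + bd·variance of W + (ad+bc)·Cov[V, W], with a=-8, b=-4, c=5, d=2.
ac·variance of V = (-8)·5·36 = -1440
bd·variance of W = (-4)·2·21 = -168
(ad+bc)·Cov[V, W] = (-36)·(-14) = 504
Cov[T, Y] = -1440 + (-168) + 504 = -1104.

Cov[T, Y] = -1104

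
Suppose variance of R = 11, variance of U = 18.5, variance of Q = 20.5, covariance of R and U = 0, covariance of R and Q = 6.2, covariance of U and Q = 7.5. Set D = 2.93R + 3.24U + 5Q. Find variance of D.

variance of D = 1225.7995

variance of D = a²·variance of R + b²·variance of U + c²·variance of Q + 2ab·covariance of R and U + 2ac·covariance of R and Q + 2bc·covariance of U and Q, with a = 2.93, b = 3.24, c = 5.
= 94.4339 + 194.2056 + 512.5 + 0 + 181.66 + 243
= 1225.7995.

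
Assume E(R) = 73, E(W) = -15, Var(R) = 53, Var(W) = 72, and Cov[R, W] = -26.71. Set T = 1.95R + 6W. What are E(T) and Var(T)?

E(T) = 52.35, Var(T) = 2168.5185

E(T) = 1.95·E(R) + 6·E(W) = 1.95·73 + 6·(-15) = 52.35.
Var(T) = a²·Var(R) + b²·Var(W) + 2ab·Cov[R, W] with a = 1.95, b = 6.
= 1.95²·53 + 6²·72 + 2·1.95·6·(-26.71)
= 201.5325 + 2592 + (-625.014) = 2168.5185.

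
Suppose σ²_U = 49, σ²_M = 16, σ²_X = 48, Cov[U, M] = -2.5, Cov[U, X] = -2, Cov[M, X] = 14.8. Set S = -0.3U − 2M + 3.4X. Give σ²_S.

σ²_S = 423.09

σ²_S = a²·σ²_U + b²·σ²_M + c²·σ²_X + 2ab·Cov[U, M] + 2ac·Cov[U, X] + 2bc·Cov[M, X], with a = -0.3, b = -2, c = 3.4.
= 4.41 + 64 + 554.88 + (-3) + 4.08 + (-201.28)
= 423.09.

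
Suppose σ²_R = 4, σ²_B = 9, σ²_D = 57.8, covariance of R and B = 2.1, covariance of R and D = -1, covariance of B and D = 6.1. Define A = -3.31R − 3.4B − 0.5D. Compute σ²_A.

σ²_A = a²·σ²_R + b²·σ²_B + c²·σ²_D + 2ab·covariance of R and B + 2ac·covariance of R and D + 2bc·covariance of B and D, with a = -3.31, b = -3.4, c = -0.5.
= 43.8244 + 104.04 + 14.45 + 47.2668 + (-3.31) + 20.74
= 227.0112.

σ²_A = 227.0112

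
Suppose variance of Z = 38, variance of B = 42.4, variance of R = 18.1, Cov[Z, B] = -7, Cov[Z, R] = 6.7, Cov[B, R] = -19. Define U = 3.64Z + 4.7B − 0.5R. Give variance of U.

variance of U = a²·variance of Z + b²·variance of B + c²·variance of R + 2ab·Cov[Z, B] + 2ac·Cov[Z, R] + 2bc·Cov[B, R], with a = 3.64, b = 4.7, c = -0.5.
= 503.4848 + 936.616 + 4.525 + (-239.512) + (-24.388) + 89.3
= 1270.0258.

variance of U = 1270.0258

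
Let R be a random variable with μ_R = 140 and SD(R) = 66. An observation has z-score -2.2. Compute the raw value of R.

R = -5.2

R = μ_R + z·SD(R) = 140 + (-2.2)·66 = -5.2.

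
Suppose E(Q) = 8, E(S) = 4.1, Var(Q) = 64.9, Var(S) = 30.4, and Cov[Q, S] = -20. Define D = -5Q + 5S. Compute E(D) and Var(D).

E(D) = (-5)·E(Q) + 5·E(S) = (-5)·8 + 5·4.1 = -19.5.
Var(D) = a²·Var(Q) + b²·Var(S) + 2ab·Cov[Q, S] with a = -5, b = 5.
= (-5)²·64.9 + 5²·30.4 + 2·(-5)·5·(-20)
= 1622.5 + 760 + 1000 = 3382.5.

E(D) = -19.5, Var(D) = 3382.5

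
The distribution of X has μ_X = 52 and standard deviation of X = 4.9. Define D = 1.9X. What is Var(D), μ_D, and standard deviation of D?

Var(D) = 86.6761, μ_D = 98.8, standard deviation of D = 9.31

D = 1.9X is linear with a = 1.9, b = 0.
Var(X) = 4.9² = 24.01.
Var(D) = a²·Var(X) = 1.9²·24.01 = 86.6761.
μ_D = a·μ_X + b = 1.9·52 = 98.8.
standard deviation of D = |a|·standard deviation of X = |1.9|·4.9 = 9.31.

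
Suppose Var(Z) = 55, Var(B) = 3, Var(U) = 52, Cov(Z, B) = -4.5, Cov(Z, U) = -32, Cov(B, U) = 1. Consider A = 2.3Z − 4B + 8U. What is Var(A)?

Var(A) = 2508.15

Var(A) = a²·Var(Z) + b²·Var(B) + c²·Var(U) + 2ab·Cov(Z, B) + 2ac·Cov(Z, U) + 2bc·Cov(B, U), with a = 2.3, b = -4, c = 8.
= 290.95 + 48 + 3328 + 82.8 + (-1177.6) + (-64)
= 2508.15.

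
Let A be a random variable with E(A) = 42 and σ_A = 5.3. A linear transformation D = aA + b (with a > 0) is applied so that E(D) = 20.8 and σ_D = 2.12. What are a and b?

a = 0.4, b = 4

σ_D = a·σ_A (a > 0), so a = 2.12/5.3 = 0.4.
E(D) = a·E(A) + b, so b = 20.8 − 0.4·42 = 4.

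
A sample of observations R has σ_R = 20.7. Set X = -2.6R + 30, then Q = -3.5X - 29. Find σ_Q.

σ_Q = 188.37

σ_X = |-2.6|·20.7 = 53.82.
σ_Q = |-3.5|·53.82 = 188.37.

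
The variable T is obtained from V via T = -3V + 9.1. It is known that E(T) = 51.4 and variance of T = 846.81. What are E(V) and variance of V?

E(V) = -14.1, variance of V = 94.09

From T = -3V + 9.1: E(T) = a·E(V) + b, so E(V) = (E(T) − b)/a = (51.4 − 9.1)/(-3) = -14.1.
variance of T = a²·variance of V, so variance of V = 846.81/(-3)² = 94.09.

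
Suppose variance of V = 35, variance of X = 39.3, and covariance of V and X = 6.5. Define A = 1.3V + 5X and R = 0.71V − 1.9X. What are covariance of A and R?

covariance of A and R = -334.025

By bilinearity, covariance of A and R = ac·variance of V + bd·variance of X + (ad+bc)·covariance of V and X, with a=1.3, b=5, c=0.71, d=-1.9.
ac·variance of V = 1.3·0.71·35 = 32.305
bd·variance of X = 5·(-1.9)·39.3 = -373.35
(ad+bc)·covariance of V and X = (1.08)·6.5 = 7.02
covariance of A and R = 32.305 + (-373.35) + 7.02 = -334.025.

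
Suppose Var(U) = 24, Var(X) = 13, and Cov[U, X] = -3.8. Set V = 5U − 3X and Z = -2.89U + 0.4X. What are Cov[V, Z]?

Cov[V, Z] = -402.946

By bilinearity, Cov[V, Z] = ac·Var(U) + bd·Var(X) + (ad+bc)·Cov[U, X], with a=5, b=-3, c=-2.89, d=0.4.
ac·Var(U) = 5·(-2.89)·24 = -346.8
bd·Var(X) = (-3)·0.4·13 = -15.6
(ad+bc)·Cov[U, X] = (10.67)·(-3.8) = -40.546
Cov[V, Z] = -346.8 + (-15.6) + (-40.546) = -402.946.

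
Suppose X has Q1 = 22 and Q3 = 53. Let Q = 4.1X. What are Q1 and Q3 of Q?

a = 4.1 > 0: Q1(Q) = a·Q1(X)+b = 90.2, Q3(Q) = a·Q3(X)+b = 217.3.

Q1(Q) = 90.2, Q3(Q) = 217.3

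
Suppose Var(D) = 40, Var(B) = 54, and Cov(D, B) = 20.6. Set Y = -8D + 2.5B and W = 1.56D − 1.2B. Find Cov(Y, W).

Cov(Y, W) = -383.1

By bilinearity, Cov(Y, W) = ac·Var(D) + bd·Var(B) + (ad+bc)·Cov(D, B), with a=-8, b=2.5, c=1.56, d=-1.2.
ac·Var(D) = (-8)·1.56·40 = -499.2
bd·Var(B) = 2.5·(-1.2)·54 = -162
(ad+bc)·Cov(D, B) = (13.5)·20.6 = 278.1
Cov(Y, W) = -499.2 + (-162) + 278.1 = -383.1.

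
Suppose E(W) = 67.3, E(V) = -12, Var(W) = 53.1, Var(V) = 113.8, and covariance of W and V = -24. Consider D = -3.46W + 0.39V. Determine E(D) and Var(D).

E(D) = -237.538, Var(D) = 717.77214

E(D) = (-3.46)·E(W) + 0.39·E(V) = (-3.46)·67.3 + 0.39·(-12) = -237.538.
Var(D) = a²·Var(W) + b²·Var(V) + 2ab·covariance of W and V with a = -3.46, b = 0.39.
= (-3.46)²·53.1 + 0.39²·113.8 + 2·(-3.46)·0.39·(-24)
= 635.69196 + 17.30898 + 64.7712 = 717.77214.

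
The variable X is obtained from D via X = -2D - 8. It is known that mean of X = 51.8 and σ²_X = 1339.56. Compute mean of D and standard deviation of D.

mean of D = -29.9, standard deviation of D = 18.3

From X = -2D - 8: mean of X = a·mean of D + b, so mean of D = (mean of X − b)/a = (51.8 − (-8))/(-2) = -29.9.
standard deviation of X = √1339.56 = 36.6.
standard deviation of X = |a|·standard deviation of D, so standard deviation of D = 36.6/|-2| = 18.3.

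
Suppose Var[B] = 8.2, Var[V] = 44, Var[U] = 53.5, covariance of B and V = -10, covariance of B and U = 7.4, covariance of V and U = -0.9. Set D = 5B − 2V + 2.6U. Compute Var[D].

Var[D] = 1144.42

Var[D] = a²·Var[B] + b²·Var[V] + c²·Var[U] + 2ab·covariance of B and V + 2ac·covariance of B and U + 2bc·covariance of V and U, with a = 5, b = -2, c = 2.6.
= 205 + 176 + 361.66 + 200 + 192.4 + 9.36
= 1144.42.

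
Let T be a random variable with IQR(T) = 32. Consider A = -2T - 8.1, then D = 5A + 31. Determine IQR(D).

IQR(D) = 320

IQR(A) = |-2|·32 = 64.
IQR(D) = |5|·64 = 320.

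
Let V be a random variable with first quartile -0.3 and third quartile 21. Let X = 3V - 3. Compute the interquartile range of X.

IQR of V = Q3 − Q1 = 21 − (-0.3) = 21.3.
Under X = aV + b, IQR(X) = |a|·IQR(V) = |3|·21.3 = 63.9 (shifts cancel; spread scales by |a|).

IQR(X) = 63.9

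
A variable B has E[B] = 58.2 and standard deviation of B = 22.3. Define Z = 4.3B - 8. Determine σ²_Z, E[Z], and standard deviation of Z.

Z = 4.3B - 8 is linear with a = 4.3, b = -8.
σ²_B = 22.3² = 497.29.
σ²_Z = a²·σ²_B = 4.3²·497.29 = 9194.8921 (the additive constant -8 does not affect variance).
E[Z] = a·E[B] + b = 4.3·58.2 + (-8) = 242.26.
standard deviation of Z = |a|·standard deviation of B = |4.3|·22.3 = 95.89.

σ²_Z = 9194.8921, E[Z] = 242.26, standard deviation of Z = 95.89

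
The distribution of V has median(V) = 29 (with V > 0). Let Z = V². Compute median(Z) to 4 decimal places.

V² is monotone on this domain, so median(Z) = square(29) = 841.

median(Z) = 841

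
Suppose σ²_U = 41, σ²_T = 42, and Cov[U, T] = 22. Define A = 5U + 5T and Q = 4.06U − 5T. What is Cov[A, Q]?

Cov[A, Q] = -321.1

By bilinearity, Cov[A, Q] = ac·σ²_U + bd·σ²_T + (ad+bc)·Cov[U, T], with a=5, b=5, c=4.06, d=-5.
ac·σ²_U = 5·4.06·41 = 832.3
bd·σ²_T = 5·(-5)·42 = -1050
(ad+bc)·Cov[U, T] = (-4.7)·22 = -103.4
Cov[A, Q] = 832.3 + (-1050) + (-103.4) = -321.1.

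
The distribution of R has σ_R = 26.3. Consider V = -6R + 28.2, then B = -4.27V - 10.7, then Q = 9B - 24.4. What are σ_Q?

σ_Q = 6064.254

σ_V = |-6|·26.3 = 157.8.
σ_B = |-4.27|·157.8 = 673.806.
σ_Q = |9|·673.806 = 6064.254.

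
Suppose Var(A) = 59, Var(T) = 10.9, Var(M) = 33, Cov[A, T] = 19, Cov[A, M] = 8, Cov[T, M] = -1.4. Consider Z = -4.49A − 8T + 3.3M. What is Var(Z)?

Var(Z) = 3448.2239

Var(Z) = a²·Var(A) + b²·Var(T) + c²·Var(M) + 2ab·Cov[A, T] + 2ac·Cov[A, M] + 2bc·Cov[T, M], with a = -4.49, b = -8, c = 3.3.
= 1189.4459 + 697.6 + 359.37 + 1364.96 + (-237.072) + 73.92
= 3448.2239.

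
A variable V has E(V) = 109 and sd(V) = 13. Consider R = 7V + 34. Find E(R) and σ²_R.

E(R) = 797, σ²_R = 8281

R = 7V + 34 is linear with a = 7, b = 34.
E(R) = a·E(V) + b = 7·109 + 34 = 797.
σ²_V = 13² = 169.
σ²_R = a²·σ²_V = 7²·169 = 8281 (the additive constant 34 does not affect variance).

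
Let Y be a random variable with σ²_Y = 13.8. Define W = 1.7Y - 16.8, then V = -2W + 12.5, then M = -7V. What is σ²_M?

σ²_M = 7816.872

σ²_W = 1.7²·13.8 = 39.882.
σ²_V = (-2)²·39.882 = 159.528.
σ²_M = (-7)²·159.528 = 7816.872.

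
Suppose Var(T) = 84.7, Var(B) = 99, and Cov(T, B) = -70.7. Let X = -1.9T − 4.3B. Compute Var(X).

Var(X) = a²·Var(T) + b²·Var(B) + 2ab·Cov(T, B) with a = -1.9, b = -4.3.
= (-1.9)²·84.7 + (-4.3)²·99 + 2·(-1.9)·(-4.3)·(-70.7)
= 305.767 + 1830.51 + (-1155.238) = 981.039.

Var(X) = 981.039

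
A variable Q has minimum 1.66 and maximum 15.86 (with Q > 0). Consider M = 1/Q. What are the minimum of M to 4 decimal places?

1/Q is decreasing on this domain, so min(M) comes from max(Q) = 15.86: min(M) = 1/(15.86) ≈ 0.0631.

min(M) = 0.0631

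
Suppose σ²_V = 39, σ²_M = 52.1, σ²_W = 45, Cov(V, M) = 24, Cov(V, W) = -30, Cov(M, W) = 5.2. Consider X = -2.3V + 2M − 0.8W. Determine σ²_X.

σ²_X = a²·σ²_V + b²·σ²_M + c²·σ²_W + 2ab·Cov(V, M) + 2ac·Cov(V, W) + 2bc·Cov(M, W), with a = -2.3, b = 2, c = -0.8.
= 206.31 + 208.4 + 28.8 + (-220.8) + (-110.4) + (-16.64)
= 95.67.

σ²_X = 95.67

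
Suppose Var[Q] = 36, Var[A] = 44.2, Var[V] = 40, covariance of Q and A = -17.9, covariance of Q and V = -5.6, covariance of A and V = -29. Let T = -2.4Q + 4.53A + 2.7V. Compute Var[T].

Var[T] = 1158.37938

Var[T] = a²·Var[Q] + b²·Var[A] + c²·Var[V] + 2ab·covariance of Q and A + 2ac·covariance of Q and V + 2bc·covariance of A and V, with a = -2.4, b = 4.53, c = 2.7.
= 207.36 + 907.02378 + 291.6 + 389.2176 + 72.576 + (-709.398)
= 1158.37938.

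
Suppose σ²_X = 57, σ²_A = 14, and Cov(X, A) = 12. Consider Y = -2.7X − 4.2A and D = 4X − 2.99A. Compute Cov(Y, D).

By bilinearity, Cov(Y, D) = ac·σ²_X + bd·σ²_A + (ad+bc)·Cov(X, A), with a=-2.7, b=-4.2, c=4, d=-2.99.
ac·σ²_X = (-2.7)·4·57 = -615.6
bd·σ²_A = (-4.2)·(-2.99)·14 = 175.812
(ad+bc)·Cov(X, A) = (-8.727)·12 = -104.724
Cov(Y, D) = -615.6 + 175.812 + (-104.724) = -544.512.

Cov(Y, D) = -544.512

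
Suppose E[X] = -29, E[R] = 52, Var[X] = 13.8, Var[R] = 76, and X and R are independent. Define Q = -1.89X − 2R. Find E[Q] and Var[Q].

E[Q] = -49.19, Var[Q] = 353.29498

E[Q] = (-1.89)·E[X] + (-2)·E[R] = (-1.89)·(-29) + (-2)·52 = -49.19.
Var[Q] = a²·Var[X] + b²·Var[R] + 2ab·covariance of X and R with a = -1.89, b = -2.
Independence gives covariance of X and R = 0.
= (-1.89)²·13.8 + (-2)²·76 + 2·(-1.89)·(-2)·0
= 49.29498 + 304 + 0 = 353.29498.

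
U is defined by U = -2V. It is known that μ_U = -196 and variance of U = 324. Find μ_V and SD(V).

From U = -2V: μ_U = a·μ_V + b, so μ_V = (μ_U − b)/a = (-196 − 0)/(-2) = 98.
SD(U) = √324 = 18.
SD(U) = |a|·SD(V), so SD(V) = 18/|-2| = 9.

μ_V = 98, SD(V) = 9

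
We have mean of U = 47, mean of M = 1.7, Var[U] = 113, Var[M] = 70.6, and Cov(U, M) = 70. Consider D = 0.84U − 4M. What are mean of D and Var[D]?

mean of D = 32.68, Var[D] = 738.9328

mean of D = 0.84·mean of U + (-4)·mean of M = 0.84·47 + (-4)·1.7 = 32.68.
Var[D] = a²·Var[U] + b²·Var[M] + 2ab·Cov(U, M) with a = 0.84, b = -4.
= 0.84²·113 + (-4)²·70.6 + 2·0.84·(-4)·70
= 79.7328 + 1129.6 + (-470.4) = 738.9328.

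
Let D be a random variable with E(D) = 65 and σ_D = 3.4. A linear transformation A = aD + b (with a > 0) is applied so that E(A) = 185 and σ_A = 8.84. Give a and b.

σ_A = a·σ_D (a > 0), so a = 8.84/3.4 = 2.6.
E(A) = a·E(D) + b, so b = 185 − 2.6·65 = 16.

a = 2.6, b = 16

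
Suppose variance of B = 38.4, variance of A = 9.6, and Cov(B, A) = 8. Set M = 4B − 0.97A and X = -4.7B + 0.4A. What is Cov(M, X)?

By bilinearity, Cov(M, X) = ac·variance of B + bd·variance of A + (ad+bc)·Cov(B, A), with a=4, b=-0.97, c=-4.7, d=0.4.
ac·variance of B = 4·(-4.7)·38.4 = -721.92
bd·variance of A = (-0.97)·0.4·9.6 = -3.7248
(ad+bc)·Cov(B, A) = (6.159)·8 = 49.272
Cov(M, X) = -721.92 + (-3.7248) + 49.272 = -676.3728.

Cov(M, X) = -676.3728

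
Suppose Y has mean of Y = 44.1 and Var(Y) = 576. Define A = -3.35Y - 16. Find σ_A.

σ_A = 80.4

A = -3.35Y - 16 is linear with a = -3.35, b = -16.
σ_Y = √576 = 24.
σ_A = |a|·σ_Y = |-3.35|·24 = 80.4.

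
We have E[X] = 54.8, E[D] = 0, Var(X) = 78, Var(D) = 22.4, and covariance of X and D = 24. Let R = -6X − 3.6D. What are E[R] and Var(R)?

E[R] = (-6)·E[X] + (-3.6)·E[D] = (-6)·54.8 + (-3.6)·0 = -328.8.
Var(R) = a²·Var(X) + b²·Var(D) + 2ab·covariance of X and D with a = -6, b = -3.6.
= (-6)²·78 + (-3.6)²·22.4 + 2·(-6)·(-3.6)·24
= 2808 + 290.304 + 1036.8 = 4135.104.

E[R] = -328.8, Var(R) = 4135.104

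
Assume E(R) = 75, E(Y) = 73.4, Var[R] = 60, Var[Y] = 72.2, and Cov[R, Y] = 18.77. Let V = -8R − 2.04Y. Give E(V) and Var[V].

E(V) = -749.736, Var[V] = 4753.12032

E(V) = (-8)·E(R) + (-2.04)·E(Y) = (-8)·75 + (-2.04)·73.4 = -749.736.
Var[V] = a²·Var[R] + b²·Var[Y] + 2ab·Cov[R, Y] with a = -8, b = -2.04.
= (-8)²·60 + (-2.04)²·72.2 + 2·(-8)·(-2.04)·18.77
= 3840 + 300.46752 + 612.6528 = 4753.12032.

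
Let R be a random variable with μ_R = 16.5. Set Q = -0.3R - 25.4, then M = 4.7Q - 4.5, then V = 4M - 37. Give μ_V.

μ_V = -625.58

μ_Q = (-0.3)·16.5 + (-25.4) = -30.35.
μ_M = 4.7·(-30.35) + (-4.5) = -147.145.
μ_V = 4·(-147.145) + (-37) = -625.58.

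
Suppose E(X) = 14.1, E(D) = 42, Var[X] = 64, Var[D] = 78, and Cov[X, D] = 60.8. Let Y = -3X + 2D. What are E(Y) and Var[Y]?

E(Y) = 41.7, Var[Y] = 158.4

E(Y) = (-3)·E(X) + 2·E(D) = (-3)·14.1 + 2·42 = 41.7.
Var[Y] = a²·Var[X] + b²·Var[D] + 2ab·Cov[X, D] with a = -3, b = 2.
= (-3)²·64 + 2²·78 + 2·(-3)·2·60.8
= 576 + 312 + (-729.6) = 158.4.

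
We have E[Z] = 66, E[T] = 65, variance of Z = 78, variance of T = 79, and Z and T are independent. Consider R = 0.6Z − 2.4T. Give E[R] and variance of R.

E[R] = -116.4, variance of R = 483.12

E[R] = 0.6·E[Z] + (-2.4)·E[T] = 0.6·66 + (-2.4)·65 = -116.4.
variance of R = a²·variance of Z + b²·variance of T + 2ab·covariance of Z and T with a = 0.6, b = -2.4.
Independence gives covariance of Z and T = 0.
= 0.6²·78 + (-2.4)²·79 + 2·0.6·(-2.4)·0
= 28.08 + 455.04 + 0 = 483.12.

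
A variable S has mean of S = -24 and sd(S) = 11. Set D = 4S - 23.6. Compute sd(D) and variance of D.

sd(D) = 44, variance of D = 1936

D = 4S - 23.6 is linear with a = 4, b = -23.6.
sd(D) = |a|·sd(S) = |4|·11 = 44.
variance of S = 11² = 121.
variance of D = a²·variance of S = 4²·121 = 1936 (the additive constant -23.6 does not affect variance).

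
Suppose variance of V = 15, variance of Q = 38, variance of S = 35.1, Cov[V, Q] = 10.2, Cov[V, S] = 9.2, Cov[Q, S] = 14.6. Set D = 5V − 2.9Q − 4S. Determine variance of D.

variance of D = 931.1

variance of D = a²·variance of V + b²·variance of Q + c²·variance of S + 2ab·Cov[V, Q] + 2ac·Cov[V, S] + 2bc·Cov[Q, S], with a = 5, b = -2.9, c = -4.
= 375 + 319.58 + 561.6 + (-295.8) + (-368) + 338.72
= 931.1.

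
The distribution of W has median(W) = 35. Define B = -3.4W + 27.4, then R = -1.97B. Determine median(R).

median(B) = (-3.4)·35 + 27.4 = -91.6.
median(R) = (-1.97)·(-91.6) = 180.452.

median(R) = 180.452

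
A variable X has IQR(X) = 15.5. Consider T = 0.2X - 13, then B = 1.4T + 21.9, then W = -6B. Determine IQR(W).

IQR(W) = 26.04

IQR(T) = |0.2|·15.5 = 3.1.
IQR(B) = |1.4|·3.1 = 4.34.
IQR(W) = |-6|·4.34 = 26.04.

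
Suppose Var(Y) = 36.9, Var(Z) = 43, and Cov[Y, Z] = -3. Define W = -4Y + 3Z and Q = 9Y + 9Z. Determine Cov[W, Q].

Cov[W, Q] = -140.4

By bilinearity, Cov[W, Q] = ac·Var(Y) + bd·Var(Z) + (ad+bc)·Cov[Y, Z], with a=-4, b=3, c=9, d=9.
ac·Var(Y) = (-4)·9·36.9 = -1328.4
bd·Var(Z) = 3·9·43 = 1161
(ad+bc)·Cov[Y, Z] = (-9)·(-3) = 27
Cov[W, Q] = -1328.4 + 1161 + 27 = -140.4.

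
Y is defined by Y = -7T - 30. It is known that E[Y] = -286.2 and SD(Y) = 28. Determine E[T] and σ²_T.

E[T] = 36.6, σ²_T = 16

From Y = -7T - 30: E[Y] = a·E[T] + b, so E[T] = (E[Y] − b)/a = (-286.2 − (-30))/(-7) = 36.6.
σ²_Y = 28² = 784.
σ²_Y = a²·σ²_T, so σ²_T = 784/(-7)² = 16.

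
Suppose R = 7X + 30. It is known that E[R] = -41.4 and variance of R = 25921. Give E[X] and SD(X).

E[X] = -10.2, SD(X) = 23

From R = 7X + 30: E[R] = a·E[X] + b, so E[X] = (E[R] − b)/a = (-41.4 − 30)/7 = -10.2.
SD(R) = √25921 = 161.
SD(R) = |a|·SD(X), so SD(X) = 161/|7| = 23.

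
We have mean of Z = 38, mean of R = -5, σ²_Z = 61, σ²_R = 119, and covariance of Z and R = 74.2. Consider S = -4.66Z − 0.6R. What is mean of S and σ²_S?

mean of S = (-4.66)·mean of Z + (-0.6)·mean of R = (-4.66)·38 + (-0.6)·(-5) = -174.08.
σ²_S = a²·σ²_Z + b²·σ²_R + 2ab·covariance of Z and R with a = -4.66, b = -0.6.
= (-4.66)²·61 + (-0.6)²·119 + 2·(-4.66)·(-0.6)·74.2
= 1324.6516 + 42.84 + 414.9264 = 1782.418.

mean of S = -174.08, σ²_S = 1782.418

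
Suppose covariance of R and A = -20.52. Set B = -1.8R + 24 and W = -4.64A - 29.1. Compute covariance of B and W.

covariance of B and W = -171.38304

covariance of B and W = a·c·covariance of R and A = (-1.8)·(-4.64)·(-20.52) = -171.38304. Additive constants drop out.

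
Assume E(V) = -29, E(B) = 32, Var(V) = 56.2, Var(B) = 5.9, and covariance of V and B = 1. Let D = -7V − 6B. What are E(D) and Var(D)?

E(D) = (-7)·E(V) + (-6)·E(B) = (-7)·(-29) + (-6)·32 = 11.
Var(D) = a²·Var(V) + b²·Var(B) + 2ab·covariance of V and B with a = -7, b = -6.
= (-7)²·56.2 + (-6)²·5.9 + 2·(-7)·(-6)·1
= 2753.8 + 212.4 + 84 = 3050.2.

E(D) = 11, Var(D) = 3050.2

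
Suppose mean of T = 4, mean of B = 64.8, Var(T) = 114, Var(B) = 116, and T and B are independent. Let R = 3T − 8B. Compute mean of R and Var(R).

mean of R = 3·mean of T + (-8)·mean of B = 3·4 + (-8)·64.8 = -506.4.
Var(R) = a²·Var(T) + b²·Var(B) + 2ab·Cov[T, B] with a = 3, b = -8.
Independence gives Cov[T, B] = 0.
= 3²·114 + (-8)²·116 + 2·3·(-8)·0
= 1026 + 7424 + 0 = 8450.

mean of R = -506.4, Var(R) = 8450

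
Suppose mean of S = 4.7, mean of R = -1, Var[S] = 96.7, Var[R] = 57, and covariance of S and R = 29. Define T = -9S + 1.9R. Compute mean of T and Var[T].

mean of T = -44.2, Var[T] = 7046.67

mean of T = (-9)·mean of S + 1.9·mean of R = (-9)·4.7 + 1.9·(-1) = -44.2.
Var[T] = a²·Var[S] + b²·Var[R] + 2ab·covariance of S and R with a = -9, b = 1.9.
= (-9)²·96.7 + 1.9²·57 + 2·(-9)·1.9·29
= 7832.7 + 205.77 + (-991.8) = 7046.67.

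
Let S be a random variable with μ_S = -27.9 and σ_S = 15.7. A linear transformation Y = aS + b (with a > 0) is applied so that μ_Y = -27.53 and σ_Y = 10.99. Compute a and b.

σ_Y = a·σ_S (a > 0), so a = 10.99/15.7 = 0.7.
μ_Y = a·μ_S + b, so b = -27.53 − 0.7·(-27.9) = -8.

a = 0.7, b = -8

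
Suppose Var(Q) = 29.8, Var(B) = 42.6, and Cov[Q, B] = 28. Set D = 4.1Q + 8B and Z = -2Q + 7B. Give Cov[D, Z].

Cov[D, Z] = 2496.84

By bilinearity, Cov[D, Z] = ac·Var(Q) + bd·Var(B) + (ad+bc)·Cov[Q, B], with a=4.1, b=8, c=-2, d=7.
ac·Var(Q) = 4.1·(-2)·29.8 = -244.36
bd·Var(B) = 8·7·42.6 = 2385.6
(ad+bc)·Cov[Q, B] = (12.7)·28 = 355.6
Cov[D, Z] = -244.36 + 2385.6 + 355.6 = 2496.84.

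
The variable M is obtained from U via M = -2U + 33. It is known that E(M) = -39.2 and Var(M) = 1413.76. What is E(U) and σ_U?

E(U) = 36.1, σ_U = 18.8

From M = -2U + 33: E(M) = a·E(U) + b, so E(U) = (E(M) − b)/a = (-39.2 − 33)/(-2) = 36.1.
σ_M = √1413.76 = 37.6.
σ_M = |a|·σ_U, so σ_U = 37.6/|-2| = 18.8.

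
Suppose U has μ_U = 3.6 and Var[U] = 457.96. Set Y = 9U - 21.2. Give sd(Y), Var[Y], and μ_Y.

Y = 9U - 21.2 is linear with a = 9, b = -21.2.
sd(U) = √457.96 = 21.4.
sd(Y) = |a|·sd(U) = |9|·21.4 = 192.6.
Var[Y] = a²·Var[U] = 9²·457.96 = 37094.76 (the additive constant -21.2 does not affect variance).
μ_Y = a·μ_U + b = 9·3.6 + (-21.2) = 11.2.

sd(Y) = 192.6, Var[Y] = 37094.76, μ_Y = 11.2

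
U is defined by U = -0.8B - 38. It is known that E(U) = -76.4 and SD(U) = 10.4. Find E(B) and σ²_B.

From U = -0.8B - 38: E(U) = a·E(B) + b, so E(B) = (E(U) − b)/a = (-76.4 − (-38))/(-0.8) = 48.
σ²_U = 10.4² = 108.16.
σ²_U = a²·σ²_B, so σ²_B = 108.16/(-0.8)² = 169.

E(B) = 48, σ²_B = 169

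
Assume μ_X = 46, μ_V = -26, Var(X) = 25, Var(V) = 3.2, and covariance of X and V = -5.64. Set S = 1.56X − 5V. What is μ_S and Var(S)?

μ_S = 201.76, Var(S) = 228.824

μ_S = 1.56·μ_X + (-5)·μ_V = 1.56·46 + (-5)·(-26) = 201.76.
Var(S) = a²·Var(X) + b²·Var(V) + 2ab·covariance of X and V with a = 1.56, b = -5.
= 1.56²·25 + (-5)²·3.2 + 2·1.56·(-5)·(-5.64)
= 60.84 + 80 + 87.984 = 228.824.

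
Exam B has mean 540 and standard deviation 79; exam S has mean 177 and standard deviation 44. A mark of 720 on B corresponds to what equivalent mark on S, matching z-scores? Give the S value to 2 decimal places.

z = (720 − 540)/79 ≈ 2.2785.
S = 177 + z·44 = 177 + (720 − 540)·44/79 ≈ 277.25.

S = 277.25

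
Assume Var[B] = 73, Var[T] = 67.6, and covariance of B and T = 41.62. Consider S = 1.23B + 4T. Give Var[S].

Var[S] = 1601.5825

Var[S] = a²·Var[B] + b²·Var[T] + 2ab·covariance of B and T with a = 1.23, b = 4.
= 1.23²·73 + 4²·67.6 + 2·1.23·4·41.62
= 110.4417 + 1081.6 + 409.5408 = 1601.5825.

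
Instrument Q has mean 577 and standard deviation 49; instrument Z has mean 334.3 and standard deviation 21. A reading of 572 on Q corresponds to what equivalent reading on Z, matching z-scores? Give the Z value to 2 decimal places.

Z = 332.16

z = (572 − 577)/49 ≈ -0.102.
Z = 334.3 + z·21 = 334.3 + (572 − 577)·21/49 ≈ 332.16.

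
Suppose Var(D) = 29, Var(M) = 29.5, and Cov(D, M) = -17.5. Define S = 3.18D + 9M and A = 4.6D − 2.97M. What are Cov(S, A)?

Cov(S, A) = -923.5425

By bilinearity, Cov(S, A) = ac·Var(D) + bd·Var(M) + (ad+bc)·Cov(D, M), with a=3.18, b=9, c=4.6, d=-2.97.
ac·Var(D) = 3.18·4.6·29 = 424.212
bd·Var(M) = 9·(-2.97)·29.5 = -788.535
(ad+bc)·Cov(D, M) = (31.9554)·(-17.5) = -559.2195
Cov(S, A) = 424.212 + (-788.535) + (-559.2195) = -923.5425.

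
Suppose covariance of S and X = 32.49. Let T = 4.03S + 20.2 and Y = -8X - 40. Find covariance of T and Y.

covariance of T and Y = -1047.4776

covariance of T and Y = a·c·covariance of S and X = 4.03·(-8)·32.49 = -1047.4776. Additive constants drop out.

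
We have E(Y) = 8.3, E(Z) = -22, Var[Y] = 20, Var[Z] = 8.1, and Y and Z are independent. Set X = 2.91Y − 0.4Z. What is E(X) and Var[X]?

E(X) = 32.953, Var[X] = 170.658

E(X) = 2.91·E(Y) + (-0.4)·E(Z) = 2.91·8.3 + (-0.4)·(-22) = 32.953.
Var[X] = a²·Var[Y] + b²·Var[Z] + 2ab·Cov[Y, Z] with a = 2.91, b = -0.4.
Independence gives Cov[Y, Z] = 0.
= 2.91²·20 + (-0.4)²·8.1 + 2·2.91·(-0.4)·0
= 169.362 + 1.296 + 0 = 170.658.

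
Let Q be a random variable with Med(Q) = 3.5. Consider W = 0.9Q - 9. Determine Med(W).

Med(W) = -5.85

A linear map preserves order up to sign, so Med(W) = a·Med(Q) + b = 0.9·3.5 + (-9) = -5.85.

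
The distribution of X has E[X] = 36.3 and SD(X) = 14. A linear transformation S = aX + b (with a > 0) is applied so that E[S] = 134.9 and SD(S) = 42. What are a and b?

a = 3, b = 26

SD(S) = a·SD(X) (a > 0), so a = 42/14 = 3.
E[S] = a·E[X] + b, so b = 134.9 − 3·36.3 = 26.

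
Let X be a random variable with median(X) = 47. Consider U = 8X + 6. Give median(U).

A linear map preserves order up to sign, so median(U) = a·median(X) + b = 8·47 + 6 = 382.

median(U) = 382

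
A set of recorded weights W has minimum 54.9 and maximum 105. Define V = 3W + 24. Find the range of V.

Range of W = 105 − 54.9 = 50.1.
Range(V) = |a|·Range(W) = |3|·50.1 = 150.3.

Range(V) = 150.3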